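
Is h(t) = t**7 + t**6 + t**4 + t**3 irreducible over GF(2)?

Check for roots in GF(2): h(0) = 0 → root; h(1) = 0 → root.
h(0) = 0, so (t) divides h(t); h is reducible.

No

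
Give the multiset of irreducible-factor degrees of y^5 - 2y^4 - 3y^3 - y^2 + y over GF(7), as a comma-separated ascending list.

1, 1, 3

Write f(y) = y^5 - 2y^4 - 3y^3 - y^2 + y.
Linear factors from roots: (y), (y + 3).
Complete factorization: f(y) = (y)·(y + 3)·(y^3 + 2y^2 - 2y - 2).
Factor degrees with multiplicity: 1 + 1 + 3 = 5.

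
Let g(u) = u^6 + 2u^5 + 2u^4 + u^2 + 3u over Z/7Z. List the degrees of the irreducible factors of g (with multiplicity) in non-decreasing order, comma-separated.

Linear factors from roots: (u).
Complete factorization: g(u) = (u)·(u^2 + u - 3)·(u^3 + u^2 - 3u - 1).
Factor degrees with multiplicity: 1 + 2 + 3 = 6.

1, 2, 3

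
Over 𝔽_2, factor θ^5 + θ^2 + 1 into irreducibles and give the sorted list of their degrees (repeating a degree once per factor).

Write h(θ) = θ^5 + θ^2 + 1.
Roots in 𝔽_2: h(0) = 1; h(1) = 1.
Complete factorization: h(θ) = (θ^5 + θ^2 + 1).
Factor degrees with multiplicity: 5 = 5.

5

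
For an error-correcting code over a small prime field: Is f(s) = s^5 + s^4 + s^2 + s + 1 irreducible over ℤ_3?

Check for roots in ℤ_3: f(0) = 1; f(1) = 2; f(2) = 1.
No roots, so no linear factors.
Monic irreducibles of degree 2 over GF(3): s^2 + 1, s^2 + s - 1, s^2 - s - 1.
None of them divide f (all give nonzero remainder).
No irreducible factor of degree ≤ 2 exists, so f is irreducible over GF(3).

Yes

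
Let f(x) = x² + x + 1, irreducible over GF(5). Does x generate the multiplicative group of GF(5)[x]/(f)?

No

|GF(5^2)^×| = 5^2 − 1 = 24. Prime factorization: 24 = 2^3·3.
f is primitive ⇔ x has order 24 in GF(5)[x]/(f), i.e. x^(24/q) ≠ 1 for each prime q | 24.
x^(12) mod f = 1
x^(8) mod f = 4x + 4.
Since x^(12) = 1, the order of x divides 12 < 24; not primitive.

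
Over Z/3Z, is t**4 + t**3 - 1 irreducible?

Yes

Write h(t) = t**4 + t**3 - 1.
Check for roots in Z/3Z: h(0) = 2; h(1) = 1; h(2) = 2.
No roots, so no linear factors.
Monic irreducibles of degree 2 over GF(3): t**2 + 1, t**2 + t - 1, t**2 - t - 1.
None of them divide h (all give nonzero remainder).
No irreducible factor of degree ≤ 2 exists, so h is irreducible over GF(3).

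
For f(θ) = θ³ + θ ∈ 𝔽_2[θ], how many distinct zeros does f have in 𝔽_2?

2

Evaluate at each of the 2 elements of 𝔽_2:
f(0) = 0 → root; f(1) = 0 → root.
Roots: {0, 1}.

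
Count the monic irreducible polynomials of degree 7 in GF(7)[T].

Gauss's count: N_{7}(7) = (1/7) Σ_{d|7} μ(7/d)·7^d.
Divisors of 7: 1, 7; μ(7/d) for each: -1, 1.
Σ = − 7^1 + 7^7 = 823536.
N = 823536/7 = 117648.

117648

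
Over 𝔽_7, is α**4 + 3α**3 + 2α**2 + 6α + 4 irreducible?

Write P(α) = α**4 + 3α**3 + 2α**2 + 6α + 4.
Check for roots in 𝔽_7: P(0) = 4; P(1) = 2; P(2) = 1; P(3) = 6; P(4) = 4; P(5) = 6; P(6) = 5.
No roots, so no linear factors.
Degree-2 irreducible divisors: test the 21 monic irreducibles of degree 2 over GF(7).
None of them divide P (all give nonzero remainder).
No irreducible factor of degree ≤ 2 exists, so P is irreducible over GF(7).

Yes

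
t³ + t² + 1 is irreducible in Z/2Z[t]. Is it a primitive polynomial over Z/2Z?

Yes

Write f(t) = t³ + t² + 1.
|GF(2^3)^×| = 2^3 − 1 = 7. Prime factorization: 7 = 7.
f is primitive ⇔ t has order 7 in GF(2)[t]/(f), i.e. t^(7/q) ≠ 1 for each prime q | 7.
t^(1) mod f = t.
None equal 1, so t has full order 7; f is primitive.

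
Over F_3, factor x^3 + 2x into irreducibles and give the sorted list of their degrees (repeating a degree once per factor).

1, 1, 1

Write h(x) = x^3 + 2x.
Roots in F_3: h(0) = 0 → root; h(1) = 0 → root; h(2) = 0 → root.
Linear factors from roots: (x), (x + 2), (x + 1).
Complete factorization: h(x) = (x)·(x + 1)·(x + 2).
Factor degrees with multiplicity: 1 + 1 + 1 = 3.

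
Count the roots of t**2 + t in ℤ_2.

Write f(t) = t**2 + t.
Evaluate at each of the 2 elements of ℤ_2:
f(0) = 0 → root; f(1) = 0 → root.
Roots: {0, 1}.

2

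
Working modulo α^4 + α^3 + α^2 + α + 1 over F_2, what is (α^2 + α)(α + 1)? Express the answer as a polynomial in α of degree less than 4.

Multiply in F_2[α]: (α^2 + α)·(α + 1) = α^3 + α.
Reduced: α^3 + α.

α^3 + α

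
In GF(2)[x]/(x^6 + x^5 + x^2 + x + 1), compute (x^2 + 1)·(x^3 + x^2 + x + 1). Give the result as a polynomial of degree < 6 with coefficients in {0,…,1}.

Multiply in GF(2)[x]: (x^2 + 1)·(x^3 + x^2 + x + 1) = x^5 + x^4 + x + 1.
Reduced: x^5 + x^4 + x + 1.

x^5 + x^4 + x + 1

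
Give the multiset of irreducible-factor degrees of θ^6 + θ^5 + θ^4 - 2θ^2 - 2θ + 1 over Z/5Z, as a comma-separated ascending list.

1, 1, 2, 2

Write g(θ) = θ^6 + θ^5 + θ^4 - 2θ^2 - 2θ + 1.
Roots in Z/5Z: g(0) = 1; g(1) = 0 → root; g(2) = 1; g(3) = 0 → root; g(4) = 2.
Linear factors from roots: (θ - 1), (θ + 2).
Complete factorization: g(θ) = (θ + 2)·(θ - 1)·(θ^2 + 2θ - 2)·(θ^2 - 2θ - 1).
Factor degrees with multiplicity: 1 + 1 + 2 + 2 = 6.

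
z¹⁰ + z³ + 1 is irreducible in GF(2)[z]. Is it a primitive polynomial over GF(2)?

Yes

Write f(z) = z¹⁰ + z³ + 1.
|GF(2^10)^×| = 2^10 − 1 = 1023. Prime factorization: 1023 = 3·11·31.
f is primitive ⇔ z has order 1023 in GF(2)[z]/(f), i.e. z^(1023/q) ≠ 1 for each prime q | 1023.
z^(341) mod f = z⁷ + z⁶ + z⁵ + z³ + z² + 1.
z^(93) mod f = z⁹ + z⁷ + z⁶ + z³ + 1.
z^(33) mod f = z⁹ + z⁶ + z⁵ + z³ + z².
None equal 1, so z has full order 1023; f is primitive.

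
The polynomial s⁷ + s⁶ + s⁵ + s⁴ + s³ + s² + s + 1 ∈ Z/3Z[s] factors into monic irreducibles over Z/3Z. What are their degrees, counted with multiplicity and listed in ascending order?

1, 2, 2, 2

Write h(s) = s⁷ + s⁶ + s⁵ + s⁴ + s³ + s² + s + 1.
Roots in Z/3Z: h(0) = 1; h(1) = 2; h(2) = 0 → root.
Linear factors from roots: (s + 1).
Complete factorization: h(s) = (s + 1)·(s² + 1)·(s² + s + 2)·(s² + 2s + 2).
Factor degrees with multiplicity: 1 + 2 + 2 + 2 = 7.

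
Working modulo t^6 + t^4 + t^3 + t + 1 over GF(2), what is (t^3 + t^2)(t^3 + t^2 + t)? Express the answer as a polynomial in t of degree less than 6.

Multiply in GF(2)[t]: (t^3 + t^2)·(t^3 + t^2 + t) = t^6 + t^3.
Reduce using t^6 ≡ t^4 + t^3 + t + 1 (mod t^6 + t^4 + t^3 + t + 1).
Reduced: t^4 + t + 1.

t^4 + t + 1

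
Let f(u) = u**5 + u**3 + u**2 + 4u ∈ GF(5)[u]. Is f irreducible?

No

Check for roots in GF(5): f(0) = 0 → root; f(1) = 2; f(2) = 2; f(3) = 1; f(4) = 0 → root.
f(0) = 0, so (u) divides f(u); f is reducible.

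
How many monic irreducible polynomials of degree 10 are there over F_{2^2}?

104754

Gauss's count: N_{4}(10) = (1/10) Σ_{d|10} μ(10/d)·4^d.
Divisors of 10: 1, 2, 5, 10; μ(10/d) for each: 1, -1, -1, 1.
Σ = 4^1 − 4^2 − 4^5 + 4^10 = 1047540.
N = 1047540/10 = 104754.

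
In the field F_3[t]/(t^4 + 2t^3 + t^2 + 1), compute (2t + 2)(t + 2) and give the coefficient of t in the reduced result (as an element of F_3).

0

Multiply in F_3[t]: (2t + 2)·(t + 2) = 2t^2 + 1.
Reduced: 2t^2 + 1.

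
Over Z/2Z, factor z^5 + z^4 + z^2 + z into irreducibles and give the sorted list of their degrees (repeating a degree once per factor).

1, 1, 1, 2

Write f(z) = z^5 + z^4 + z^2 + z.
Roots in Z/2Z: f(0) = 0 → root; f(1) = 0 → root.
Linear factors from roots: (z), (z + 1).
Complete factorization: f(z) = (z)·(z + 1)^2·(z^2 + z + 1).
Factor degrees with multiplicity: 1 + 1 + 1 + 2 = 5.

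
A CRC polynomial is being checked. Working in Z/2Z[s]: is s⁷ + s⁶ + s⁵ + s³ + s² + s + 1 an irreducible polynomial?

Write P(s) = s⁷ + s⁶ + s⁵ + s³ + s² + s + 1.
Check for roots in Z/2Z: P(0) = 1; P(1) = 1.
No roots, so no linear factors.
Monic irreducibles of degree 2 over GF(2): s² + s + 1.
None of them divide P (all give nonzero remainder).
Monic irreducibles of degree 3 over GF(2): s³ + s + 1, s³ + s² + 1.
None of them divide P (all give nonzero remainder).
No irreducible factor of degree ≤ 3 exists, so P is irreducible over GF(2).

Yes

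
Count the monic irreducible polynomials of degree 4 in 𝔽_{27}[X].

132678

The number of monic irreducibles of degree 4 over GF(27) is (1/4)·Σ_{d∣4} μ(4/d) 27^d.
Divisors of 4: 1, 2, 4; μ(4/d) for each: 0, -1, 1.
Σ = − 27^2 + 27^4 = 530712.
N = 530712/4 = 132678.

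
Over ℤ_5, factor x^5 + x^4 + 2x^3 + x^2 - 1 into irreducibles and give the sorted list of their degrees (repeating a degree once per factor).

Write g(x) = x^5 + x^4 + 2x^3 + x^2 - 1.
Roots in ℤ_5: g(0) = 4; g(1) = 4; g(2) = 2; g(3) = 1; g(4) = 3.
Complete factorization: g(x) = (x^5 + x^4 + 2x^3 + x^2 - 1).
Factor degrees with multiplicity: 5 = 5.

5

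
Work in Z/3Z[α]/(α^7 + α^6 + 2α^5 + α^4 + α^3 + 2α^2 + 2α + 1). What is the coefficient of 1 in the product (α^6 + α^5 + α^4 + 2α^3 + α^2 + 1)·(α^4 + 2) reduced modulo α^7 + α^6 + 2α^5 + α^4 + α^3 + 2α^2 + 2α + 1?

0

Multiply in Z/3Z[α]: (α^6 + α^5 + α^4 + 2α^3 + α^2 + 1)·(α^4 + 2) = α^10 + α^9 + α^8 + 2α^7 + 2α^5 + α^3 + 2α^2 + 2.
Reduce using α^7 ≡ 2α^6 + α^5 + 2α^4 + 2α^3 + α^2 + α + 2 (mod α^7 + α^6 + 2α^5 + α^4 + α^3 + 2α^2 + 2α + 1).
Reduced: 2α^6.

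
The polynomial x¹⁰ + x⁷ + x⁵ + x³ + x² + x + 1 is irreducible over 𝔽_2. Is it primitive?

No

Write f(x) = x¹⁰ + x⁷ + x⁵ + x³ + x² + x + 1.
|GF(2^10)^×| = 2^10 − 1 = 1023. Prime factorization: 1023 = 3·11·31.
f is primitive ⇔ x has order 1023 in GF(2)[x]/(f), i.e. x^(1023/q) ≠ 1 for each prime q | 1023.
x^(341) mod f = 1
x^(93) mod f = x⁹ + x⁸ + x⁶ + x² + 1.
x^(33) mod f = x⁹ + x⁷ + x⁶ + x.
Since x^(341) = 1, the order of x divides 341 < 1023; not primitive.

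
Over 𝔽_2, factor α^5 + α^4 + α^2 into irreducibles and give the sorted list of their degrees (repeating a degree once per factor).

Write h(α) = α^5 + α^4 + α^2.
Roots in 𝔽_2: h(0) = 0 → root; h(1) = 1.
Linear factors from roots: (α).
Complete factorization: h(α) = (α)^2·(α^3 + α^2 + 1).
Factor degrees with multiplicity: 1 + 1 + 3 = 5.

1, 1, 3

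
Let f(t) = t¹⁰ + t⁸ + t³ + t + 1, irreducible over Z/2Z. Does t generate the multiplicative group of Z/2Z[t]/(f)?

No

|GF(2^10)^×| = 2^10 − 1 = 1023. Prime factorization: 1023 = 3·11·31.
f is primitive ⇔ t has order 1023 in GF(2)[t]/(f), i.e. t^(1023/q) ≠ 1 for each prime q | 1023.
t^(341) mod f = t⁷ + t⁴ + t + 1.
t^(93) mod f = 1
t^(33) mod f = t⁹ + t⁶ + t³.
Since t^(93) = 1, the order of t divides 93 < 1023; not primitive.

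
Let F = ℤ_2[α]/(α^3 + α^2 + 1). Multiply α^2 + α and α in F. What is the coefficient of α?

Multiply in ℤ_2[α]: (α^2 + α)·(α) = α^3 + α^2.
Reduce using α^3 ≡ α^2 + 1 (mod α^3 + α^2 + 1).
Reduced: 1.

0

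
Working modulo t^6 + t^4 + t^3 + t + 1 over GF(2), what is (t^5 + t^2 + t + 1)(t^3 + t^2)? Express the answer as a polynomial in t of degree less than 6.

Multiply in GF(2)[t]: (t^5 + t^2 + t + 1)·(t^3 + t^2) = t^8 + t^7 + t^5 + t^2.
Reduce using t^6 ≡ t^4 + t^3 + t + 1 (mod t^6 + t^4 + t^3 + t + 1).
Reduced: t^5 + t^2 + 1.

t^5 + t^2 + 1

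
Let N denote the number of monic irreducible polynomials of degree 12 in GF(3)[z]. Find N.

44220

x^(3^12) − x is the product of all monic irreducibles of degree dividing 12; Möbius inversion gives N = (1/12) Σ μ(12/d)·3^d.
Divisors of 12: 1, 2, 3, 4, 6, 12; μ(12/d) for each: 0, 1, 0, -1, -1, 1.
Σ = 3^2 − 3^4 − 3^6 + 3^12 = 530640.
N = 530640/12 = 44220.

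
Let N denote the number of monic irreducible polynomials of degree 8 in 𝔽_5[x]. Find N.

48750

The number of monic irreducibles of degree 8 over GF(5) is (1/8)·Σ_{d∣8} μ(8/d) 5^d.
Divisors of 8: 1, 2, 4, 8; μ(8/d) for each: 0, 0, -1, 1.
Σ = − 5^4 + 5^8 = 390000.
N = 390000/8 = 48750.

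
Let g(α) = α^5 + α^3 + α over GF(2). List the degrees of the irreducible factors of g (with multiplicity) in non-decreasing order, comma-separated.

1, 2, 2

Roots in GF(2): g(0) = 0 → root; g(1) = 1.
Linear factors from roots: (α).
Complete factorization: g(α) = (α)·(α^2 + α + 1)^2.
Factor degrees with multiplicity: 1 + 2 + 2 = 5.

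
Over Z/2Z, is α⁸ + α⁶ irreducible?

No

Write f(α) = α⁸ + α⁶.
Check for roots in Z/2Z: f(0) = 0 → root; f(1) = 0 → root.
f(0) = 0, so (α) divides f(α); f is reducible.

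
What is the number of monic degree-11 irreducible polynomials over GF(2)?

x^(2^11) − x is the product of all monic irreducibles of degree dividing 11; Möbius inversion gives N = (1/11) Σ μ(11/d)·2^d.
Divisors of 11: 1, 11; μ(11/d) for each: -1, 1.
Σ = − 2^1 + 2^11 = 2046.
N = 2046/11 = 186.

186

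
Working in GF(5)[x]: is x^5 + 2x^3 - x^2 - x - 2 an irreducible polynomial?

Write f(x) = x^5 + 2x^3 - x^2 - x - 2.
Check for roots in GF(5): f(0) = 3; f(1) = 4; f(2) = 0 → root; f(3) = 3; f(4) = 0 → root.
f(2) = 0, so (x − 2) divides f(x); f is reducible.

No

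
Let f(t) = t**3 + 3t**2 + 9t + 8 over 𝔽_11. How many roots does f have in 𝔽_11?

2

Evaluate at each of the 11 elements of 𝔽_11:
f(0) = 8; f(1) = 10; f(2) = 2; f(3) = 1; f(4) = 2; f(5) = 0 → root; f(6) = 1; f(7) = 0 → root; f(8) = 3; f(9) = 5; f(10) = 1.
Roots: {5, 7}.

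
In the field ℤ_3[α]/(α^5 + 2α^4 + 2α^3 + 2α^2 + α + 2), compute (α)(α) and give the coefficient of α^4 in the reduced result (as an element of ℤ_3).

Multiply in ℤ_3[α]: (α)·(α) = α^2.
Reduced: α^2.

0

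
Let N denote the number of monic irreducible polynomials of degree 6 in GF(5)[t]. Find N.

x^(5^6) − x is the product of all monic irreducibles of degree dividing 6; Möbius inversion gives N = (1/6) Σ μ(6/d)·5^d.
Divisors of 6: 1, 2, 3, 6; μ(6/d) for each: 1, -1, -1, 1.
Σ = 5^1 − 5^2 − 5^3 + 5^6 = 15480.
N = 15480/6 = 2580.

2580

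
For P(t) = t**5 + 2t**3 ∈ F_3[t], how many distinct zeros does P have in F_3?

Evaluate at each of the 3 elements of F_3:
P(0) = 0 → root; P(1) = 0 → root; P(2) = 0 → root.
Roots: {0, 1, 2}.

3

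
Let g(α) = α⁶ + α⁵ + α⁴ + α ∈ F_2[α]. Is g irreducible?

Check for roots in F_2: g(0) = 0 → root; g(1) = 0 → root.
g(0) = 0, so (α) divides g(α); g is reducible.

No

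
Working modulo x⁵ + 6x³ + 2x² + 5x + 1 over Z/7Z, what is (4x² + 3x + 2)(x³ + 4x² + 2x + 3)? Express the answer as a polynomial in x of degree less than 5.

5x^4 + 5x^3 + 4x^2 + 2

Multiply in Z/7Z[x]: (4x² + 3x + 2)·(x³ + 4x² + 2x + 3) = 4x⁵ + 5x⁴ + x³ + 5x² + 6x + 6.
Reduce using x⁵ ≡ x³ + 5x² + 2x + 6 (mod x⁵ + 6x³ + 2x² + 5x + 1).
Reduced: 5x⁴ + 5x³ + 4x² + 2.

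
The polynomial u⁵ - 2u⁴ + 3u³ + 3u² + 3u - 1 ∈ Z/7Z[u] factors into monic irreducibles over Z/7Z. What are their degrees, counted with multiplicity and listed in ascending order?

Write f(u) = u⁵ - 2u⁴ + 3u³ + 3u² + 3u - 1.
Linear factors from roots: (u - 1), (u + 3), (u + 1).
Complete factorization: f(u) = (u + 1)·(u + 3)·(u - 1)·(u² + 2u - 2).
Factor degrees with multiplicity: 1 + 1 + 1 + 2 = 5.

1, 1, 1, 2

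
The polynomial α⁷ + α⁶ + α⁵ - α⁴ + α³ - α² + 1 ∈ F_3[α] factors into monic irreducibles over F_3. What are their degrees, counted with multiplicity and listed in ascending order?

1, 1, 1, 1, 1, 2

Write h(α) = α⁷ + α⁶ + α⁵ - α⁴ + α³ - α² + 1.
Roots in F_3: h(0) = 1; h(1) = 0 → root; h(2) = 0 → root.
Linear factors from roots: (α - 1), (α + 1).
Complete factorization: h(α) = (α + 1)^2·(α - 1)^3·(α² - α - 1).
Factor degrees with multiplicity: 1 + 1 + 1 + 1 + 1 + 2 = 7.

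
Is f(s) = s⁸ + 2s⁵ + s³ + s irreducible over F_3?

No

Check for roots in F_3: f(0) = 0 → root; f(1) = 2; f(2) = 0 → root.
f(0) = 0, so (s) divides f(s); f is reducible.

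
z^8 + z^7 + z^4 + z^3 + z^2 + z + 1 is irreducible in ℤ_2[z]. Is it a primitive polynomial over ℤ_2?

No

Write f(z) = z^8 + z^7 + z^4 + z^3 + z^2 + z + 1.
|GF(2^8)^×| = 2^8 − 1 = 255. Prime factorization: 255 = 3·5·17.
f is primitive ⇔ z has order 255 in GF(2)[z]/(f), i.e. z^(255/q) ≠ 1 for each prime q | 255.
z^(85) mod f = z^7 + z^6 + z^5 + z^4 + z^3 + z + 1.
z^(51) mod f = 1
z^(15) mod f = z^7 + z^6 + z^5 + z^4 + 1.
Since z^(51) = 1, the order of z divides 51 < 255; not primitive.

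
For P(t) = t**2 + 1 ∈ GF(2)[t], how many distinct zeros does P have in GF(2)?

1

Evaluate at each of the 2 elements of GF(2):
P(0) = 1; P(1) = 0 → root.
Roots: {1}.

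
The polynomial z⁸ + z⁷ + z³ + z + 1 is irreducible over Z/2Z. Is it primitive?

No

Write f(z) = z⁸ + z⁷ + z³ + z + 1.
|GF(2^8)^×| = 2^8 − 1 = 255. Prime factorization: 255 = 3·5·17.
f is primitive ⇔ z has order 255 in GF(2)[z]/(f), i.e. z^(255/q) ≠ 1 for each prime q | 255.
z^(85) mod f = 1
z^(51) mod f = z⁴ + z³ + z² + z.
z^(15) mod f = z⁶ + z⁴ + z² + 1.
Since z^(85) = 1, the order of z divides 85 < 255; not primitive.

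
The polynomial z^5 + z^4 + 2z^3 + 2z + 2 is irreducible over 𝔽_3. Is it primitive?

Write f(z) = z^5 + z^4 + 2z^3 + 2z + 2.
|GF(3^5)^×| = 3^5 − 1 = 242. Prime factorization: 242 = 2·11^2.
f is primitive ⇔ z has order 242 in GF(3)[z]/(f), i.e. z^(242/q) ≠ 1 for each prime q | 242.
z^(121) mod f = 1
z^(22) mod f = z^4 + 2z.
Since z^(121) = 1, the order of z divides 121 < 242; not primitive.

No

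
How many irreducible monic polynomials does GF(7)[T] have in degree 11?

179756976

Gauss's count: N_{7}(11) = (1/11) Σ_{d|11} μ(11/d)·7^d.
Divisors of 11: 1, 11; μ(11/d) for each: -1, 1.
Σ = − 7^1 + 7^11 = 1977326736.
N = 1977326736/11 = 179756976.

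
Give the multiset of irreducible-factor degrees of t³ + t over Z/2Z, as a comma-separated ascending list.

1, 1, 1

Write g(t) = t³ + t.
Roots in Z/2Z: g(0) = 0 → root; g(1) = 0 → root.
Linear factors from roots: (t), (t + 1).
Complete factorization: g(t) = (t)·(t + 1)^2.
Factor degrees with multiplicity: 1 + 1 + 1 = 3.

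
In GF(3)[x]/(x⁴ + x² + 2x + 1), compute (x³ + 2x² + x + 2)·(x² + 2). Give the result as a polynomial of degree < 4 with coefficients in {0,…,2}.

Multiply in GF(3)[x]: (x³ + 2x² + x + 2)·(x² + 2) = x⁵ + 2x⁴ + 2x + 1.
Reduce using x⁴ ≡ 2x² + x + 2 (mod x⁴ + x² + 2x + 1).
Reduced: 2x³ + 2x² + 2.

2x^3 + 2x^2 + 2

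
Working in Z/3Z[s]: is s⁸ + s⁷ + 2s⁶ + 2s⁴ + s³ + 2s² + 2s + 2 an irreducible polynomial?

Write m(s) = s⁸ + s⁷ + 2s⁶ + 2s⁴ + s³ + 2s² + 2s + 2.
Check for roots in Z/3Z: m(0) = 2; m(1) = 1; m(2) = 2.
No roots, so no linear factors.
Monic irreducibles of degree 2 over GF(3): s² + 1, s² + s + 2, s² + 2s + 2.
None of them divide m (all give nonzero remainder).
Degree-3 irreducible divisors: test the 8 monic irreducibles of degree 3 over GF(3).
None of them divide m (all give nonzero remainder).
Degree-4 irreducible divisors: test the 18 monic irreducibles of degree 4 over GF(3).
None of them divide m (all give nonzero remainder).
No irreducible factor of degree ≤ 4 exists, so m is irreducible over GF(3).

Yes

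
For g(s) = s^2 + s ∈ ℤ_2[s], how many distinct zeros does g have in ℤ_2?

2

Evaluate at each of the 2 elements of ℤ_2:
g(0) = 0 → root; g(1) = 0 → root.
Roots: {0, 1}.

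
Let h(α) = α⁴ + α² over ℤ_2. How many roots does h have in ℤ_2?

2

Evaluate at each of the 2 elements of ℤ_2:
h(0) = 0 → root; h(1) = 0 → root.
Roots: {0, 1}.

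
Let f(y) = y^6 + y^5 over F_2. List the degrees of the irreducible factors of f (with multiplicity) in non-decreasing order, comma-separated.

1, 1, 1, 1, 1, 1

Roots in F_2: f(0) = 0 → root; f(1) = 0 → root.
Linear factors from roots: (y), (y + 1).
Complete factorization: f(y) = (y + 1)·(y)^5.
Factor degrees with multiplicity: 1 + 1 + 1 + 1 + 1 + 1 = 6.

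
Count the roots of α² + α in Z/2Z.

Write P(α) = α² + α.
Evaluate at each of the 2 elements of Z/2Z:
P(0) = 0 → root; P(1) = 0 → root.
Roots: {0, 1}.

2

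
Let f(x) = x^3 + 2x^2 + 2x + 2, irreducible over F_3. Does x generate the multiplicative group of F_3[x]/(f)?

|GF(3^3)^×| = 3^3 − 1 = 26. Prime factorization: 26 = 2·13.
f is primitive ⇔ x has order 26 in GF(3)[x]/(f), i.e. x^(26/q) ≠ 1 for each prime q | 26.
x^(13) mod f = 1
x^(2) mod f = x^2.
Since x^(13) = 1, the order of x divides 13 < 26; not primitive.

No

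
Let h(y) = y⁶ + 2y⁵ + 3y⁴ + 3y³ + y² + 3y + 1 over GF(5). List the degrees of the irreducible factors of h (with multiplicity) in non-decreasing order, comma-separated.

6

Roots in GF(5): h(0) = 1; h(1) = 4; h(2) = 1; h(3) = 3; h(4) = 3.
Complete factorization: h(y) = (y⁶ + 2y⁵ + 3y⁴ + 3y³ + y² + 3y + 1).
Factor degrees with multiplicity: 6 = 6.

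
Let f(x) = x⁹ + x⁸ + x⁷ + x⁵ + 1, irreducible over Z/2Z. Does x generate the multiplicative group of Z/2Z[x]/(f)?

No

|GF(2^9)^×| = 2^9 − 1 = 511. Prime factorization: 511 = 7·73.
f is primitive ⇔ x has order 511 in GF(2)[x]/(f), i.e. x^(511/q) ≠ 1 for each prime q | 511.
x^(73) mod f = 1
x^(7) mod f = x⁷.
Since x^(73) = 1, the order of x divides 73 < 511; not primitive.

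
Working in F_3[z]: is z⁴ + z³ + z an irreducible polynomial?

No

Write m(z) = z⁴ + z³ + z.
Check for roots in F_3: m(0) = 0 → root; m(1) = 0 → root; m(2) = 2.
m(0) = 0, so (z) divides m(z); m is reducible.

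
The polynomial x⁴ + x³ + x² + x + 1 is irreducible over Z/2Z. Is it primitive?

Write f(x) = x⁴ + x³ + x² + x + 1.
|GF(2^4)^×| = 2^4 − 1 = 15. Prime factorization: 15 = 3·5.
f is primitive ⇔ x has order 15 in GF(2)[x]/(f), i.e. x^(15/q) ≠ 1 for each prime q | 15.
x^(5) mod f = 1
x^(3) mod f = x³.
Since x^(5) = 1, the order of x divides 5 < 15; not primitive.

No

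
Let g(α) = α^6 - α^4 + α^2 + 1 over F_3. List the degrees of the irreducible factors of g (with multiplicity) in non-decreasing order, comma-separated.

Roots in F_3: g(0) = 1; g(1) = 2; g(2) = 2.
Complete factorization: g(α) = (α^6 - α^4 + α^2 + 1).
Factor degrees with multiplicity: 6 = 6.

6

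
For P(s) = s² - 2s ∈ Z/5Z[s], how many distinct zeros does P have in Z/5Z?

Evaluate at each of the 5 elements of Z/5Z:
P(0) = 0 → root; P(1) = 4; P(2) = 0 → root; P(3) = 3; P(4) = 3.
Roots: {0, 2}.

2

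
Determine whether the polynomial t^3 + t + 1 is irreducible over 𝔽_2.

Write P(t) = t^3 + t + 1.
Check for roots in 𝔽_2: P(0) = 1; P(1) = 1.
No roots. A degree-3 polynomial over a field with no linear factor is irreducible.

Yes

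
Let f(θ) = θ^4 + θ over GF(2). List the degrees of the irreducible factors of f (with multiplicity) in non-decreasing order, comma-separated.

1, 1, 2

Roots in GF(2): f(0) = 0 → root; f(1) = 0 → root.
Linear factors from roots: (θ), (θ + 1).
Complete factorization: f(θ) = (θ)·(θ + 1)·(θ^2 + θ + 1).
Factor degrees with multiplicity: 1 + 1 + 2 = 4.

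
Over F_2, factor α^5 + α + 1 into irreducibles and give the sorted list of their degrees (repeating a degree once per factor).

2, 3

Write f(α) = α^5 + α + 1.
Roots in F_2: f(0) = 1; f(1) = 1.
Complete factorization: f(α) = (α^2 + α + 1)·(α^3 + α^2 + 1).
Factor degrees with multiplicity: 2 + 3 = 5.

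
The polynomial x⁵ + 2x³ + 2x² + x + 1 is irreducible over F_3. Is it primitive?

Write f(x) = x⁵ + 2x³ + 2x² + x + 1.
|GF(3^5)^×| = 3^5 − 1 = 242. Prime factorization: 242 = 2·11^2.
f is primitive ⇔ x has order 242 in GF(3)[x]/(f), i.e. x^(242/q) ≠ 1 for each prime q | 242.
x^(121) mod f = 2.
x^(22) mod f = x³ + x².
None equal 1, so x has full order 242; f is primitive.

Yes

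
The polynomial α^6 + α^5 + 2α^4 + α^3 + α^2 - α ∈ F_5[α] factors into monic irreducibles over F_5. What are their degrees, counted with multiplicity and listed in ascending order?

Write g(α) = α^6 + α^5 + 2α^4 + α^3 + α^2 - α.
Roots in F_5: g(0) = 0 → root; g(1) = 0 → root; g(2) = 3; g(3) = 2; g(4) = 3.
Linear factors from roots: (α), (α - 1).
Complete factorization: g(α) = (α)·(α - 1)·(α^4 + 2α^3 - α^2 + 1).
Factor degrees with multiplicity: 1 + 1 + 4 = 6.

1, 1, 4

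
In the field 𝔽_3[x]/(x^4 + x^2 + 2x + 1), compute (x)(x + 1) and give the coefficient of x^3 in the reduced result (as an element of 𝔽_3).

0

Multiply in 𝔽_3[x]: (x)·(x + 1) = x^2 + x.
Reduced: x^2 + x.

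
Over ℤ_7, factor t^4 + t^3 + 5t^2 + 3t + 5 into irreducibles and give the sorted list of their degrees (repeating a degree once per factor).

1, 3

Write g(t) = t^4 + t^3 + 5t^2 + 3t + 5.
Linear factors from roots: (t + 1).
Complete factorization: g(t) = (t + 1)·(t^3 + 5t + 5).
Factor degrees with multiplicity: 1 + 3 = 4.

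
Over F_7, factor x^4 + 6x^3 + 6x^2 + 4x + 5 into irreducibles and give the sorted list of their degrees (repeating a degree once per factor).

2, 2

Write f(x) = x^4 + 6x^3 + 6x^2 + 4x + 5.
Complete factorization: f(x) = (x^2 + x + 6)·(x^2 + 5x + 2).
Factor degrees with multiplicity: 2 + 2 = 4.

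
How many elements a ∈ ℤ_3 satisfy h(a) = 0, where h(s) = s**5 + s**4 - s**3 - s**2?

Evaluate at each of the 3 elements of ℤ_3:
h(0) = 0 → root; h(1) = 0 → root; h(2) = 0 → root.
Roots: {0, 1, 2}.

3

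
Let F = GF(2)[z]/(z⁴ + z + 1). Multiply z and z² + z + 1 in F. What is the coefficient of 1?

Multiply in GF(2)[z]: (z)·(z² + z + 1) = z³ + z² + z.
Reduced: z³ + z² + z.

0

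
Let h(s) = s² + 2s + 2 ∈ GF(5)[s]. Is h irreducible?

Check for roots in GF(5): h(0) = 2; h(1) = 0 → root; h(2) = 0 → root; h(3) = 2; h(4) = 1.
h(1) = 0, so (s − 1) divides h(s); h is reducible.

No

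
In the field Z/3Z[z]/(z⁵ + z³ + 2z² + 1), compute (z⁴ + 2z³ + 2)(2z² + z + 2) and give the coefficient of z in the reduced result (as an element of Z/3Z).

Multiply in Z/3Z[z]: (z⁴ + 2z³ + 2)·(2z² + z + 2) = 2z⁶ + 2z⁵ + z⁴ + z³ + z² + 2z + 1.
Reduce using z⁵ ≡ 2z³ + z² + 2 (mod z⁵ + z³ + 2z² + 1).
Reduced: 2z⁴ + z³ + 2.

0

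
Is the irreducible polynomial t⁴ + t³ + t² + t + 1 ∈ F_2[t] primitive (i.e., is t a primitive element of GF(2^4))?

No

Write f(t) = t⁴ + t³ + t² + t + 1.
|GF(2^4)^×| = 2^4 − 1 = 15. Prime factorization: 15 = 3·5.
f is primitive ⇔ t has order 15 in GF(2)[t]/(f), i.e. t^(15/q) ≠ 1 for each prime q | 15.
t^(5) mod f = 1
t^(3) mod f = t³.
Since t^(5) = 1, the order of t divides 5 < 15; not primitive.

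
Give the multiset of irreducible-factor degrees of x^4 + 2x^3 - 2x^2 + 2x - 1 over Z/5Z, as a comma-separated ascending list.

Write f(x) = x^4 + 2x^3 - 2x^2 + 2x - 1.
Roots in Z/5Z: f(0) = 4; f(1) = 2; f(2) = 2; f(3) = 2; f(4) = 4.
Complete factorization: f(x) = (x^4 + 2x^3 - 2x^2 + 2x - 1).
Factor degrees with multiplicity: 4 = 4.

4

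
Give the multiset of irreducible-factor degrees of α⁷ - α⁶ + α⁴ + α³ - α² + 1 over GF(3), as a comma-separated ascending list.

Write f(α) = α⁷ - α⁶ + α⁴ + α³ - α² + 1.
Roots in GF(3): f(0) = 1; f(1) = 2; f(2) = 1.
Complete factorization: f(α) = (α² + α - 1)·(α² - α - 1)·(α³ - α² + 1).
Factor degrees with multiplicity: 2 + 2 + 3 = 7.

2, 2, 3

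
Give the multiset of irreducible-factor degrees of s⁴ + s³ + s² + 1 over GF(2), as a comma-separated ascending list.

1, 3

Write h(s) = s⁴ + s³ + s² + 1.
Roots in GF(2): h(0) = 1; h(1) = 0 → root.
Linear factors from roots: (s + 1).
Complete factorization: h(s) = (s + 1)·(s³ + s + 1).
Factor degrees with multiplicity: 1 + 3 = 4.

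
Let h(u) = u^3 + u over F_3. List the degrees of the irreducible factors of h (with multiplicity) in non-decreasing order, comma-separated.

Roots in F_3: h(0) = 0 → root; h(1) = 2; h(2) = 1.
Linear factors from roots: (u).
Complete factorization: h(u) = (u)·(u^2 + 1).
Factor degrees with multiplicity: 1 + 2 = 3.

1, 2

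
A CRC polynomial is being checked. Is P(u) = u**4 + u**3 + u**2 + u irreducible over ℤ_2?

Check for roots in ℤ_2: P(0) = 0 → root; P(1) = 0 → root.
P(0) = 0, so (u) divides P(u); P is reducible.

No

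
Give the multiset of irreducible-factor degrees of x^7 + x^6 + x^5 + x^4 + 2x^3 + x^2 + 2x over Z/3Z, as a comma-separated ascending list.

1, 1, 1, 2, 2

Write f(x) = x^7 + x^6 + x^5 + x^4 + 2x^3 + x^2 + 2x.
Roots in Z/3Z: f(0) = 0 → root; f(1) = 0 → root; f(2) = 0 → root.
Linear factors from roots: (x), (x + 2), (x + 1).
Complete factorization: f(x) = (x)·(x + 1)·(x + 2)·(x^2 + 2x + 2)^2.
Factor degrees with multiplicity: 1 + 1 + 1 + 2 + 2 = 7.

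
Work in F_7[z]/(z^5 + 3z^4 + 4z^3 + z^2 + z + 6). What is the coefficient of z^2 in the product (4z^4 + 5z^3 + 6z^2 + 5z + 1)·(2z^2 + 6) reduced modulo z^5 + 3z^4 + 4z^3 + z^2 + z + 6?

Multiply in F_7[z]: (4z^4 + 5z^3 + 6z^2 + 5z + 1)·(2z^2 + 6) = z^6 + 3z^5 + z^4 + 5z^3 + 3z^2 + 2z + 6.
Reduce using z^5 ≡ 4z^4 + 3z^3 + 6z^2 + 6z + 1 (mod z^5 + 3z^4 + 4z^3 + z^2 + z + 6).
Reduced: 4z^4 + 4z^3 + 2z^2 + 3z + 6.

2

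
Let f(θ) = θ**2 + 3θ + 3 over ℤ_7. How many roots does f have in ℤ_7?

2

Evaluate at each of the 7 elements of ℤ_7:
f(0) = 3; f(1) = 0 → root; f(2) = 6; f(3) = 0 → root; f(4) = 3; f(5) = 1; f(6) = 1.
Roots: {1, 3}.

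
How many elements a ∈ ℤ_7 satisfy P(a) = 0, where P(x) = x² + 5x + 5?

Evaluate at each of the 7 elements of ℤ_7:
P(0) = 5; P(1) = 4; P(2) = 5; P(3) = 1; P(4) = 6; P(5) = 6; P(6) = 1.
No element is a root.

0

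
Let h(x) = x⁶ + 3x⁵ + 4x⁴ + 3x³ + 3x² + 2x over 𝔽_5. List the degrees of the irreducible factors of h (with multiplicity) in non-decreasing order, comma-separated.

1, 1, 2, 2

Roots in 𝔽_5: h(0) = 0 → root; h(1) = 1; h(2) = 4; h(3) = 1; h(4) = 0 → root.
Linear factors from roots: (x), (x + 1).
Complete factorization: h(x) = (x)·(x + 1)·(x² + 3)·(x² + 2x + 4).
Factor degrees with multiplicity: 1 + 1 + 2 + 2 = 6.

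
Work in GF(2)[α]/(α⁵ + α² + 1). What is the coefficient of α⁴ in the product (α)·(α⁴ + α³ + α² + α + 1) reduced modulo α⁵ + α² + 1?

Multiply in GF(2)[α]: (α)·(α⁴ + α³ + α² + α + 1) = α⁵ + α⁴ + α³ + α² + α.
Reduce using α⁵ ≡ α² + 1 (mod α⁵ + α² + 1).
Reduced: α⁴ + α³ + α + 1.

1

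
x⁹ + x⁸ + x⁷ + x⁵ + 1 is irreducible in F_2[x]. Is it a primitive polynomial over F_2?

Write f(x) = x⁹ + x⁸ + x⁷ + x⁵ + 1.
|GF(2^9)^×| = 2^9 − 1 = 511. Prime factorization: 511 = 7·73.
f is primitive ⇔ x has order 511 in GF(2)[x]/(f), i.e. x^(511/q) ≠ 1 for each prime q | 511.
x^(73) mod f = 1
x^(7) mod f = x⁷.
Since x^(73) = 1, the order of x divides 73 < 511; not primitive.

No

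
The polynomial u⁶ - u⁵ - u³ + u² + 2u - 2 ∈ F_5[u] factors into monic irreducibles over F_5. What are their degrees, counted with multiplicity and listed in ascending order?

1, 1, 1, 3

Write f(u) = u⁶ - u⁵ - u³ + u² + 2u - 2.
Roots in F_5: f(0) = 3; f(1) = 0 → root; f(2) = 0 → root; f(3) = 2; f(4) = 0 → root.
Linear factors from roots: (u - 1), (u - 2), (u + 1).
Complete factorization: f(u) = (u + 1)·(u - 2)·(u - 1)·(u³ + u² - 2u - 1).
Factor degrees with multiplicity: 1 + 1 + 1 + 3 = 6.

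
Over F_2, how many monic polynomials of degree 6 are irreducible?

9

Gauss's count: N_{2}(6) = (1/6) Σ_{d|6} μ(6/d)·2^d.
Divisors of 6: 1, 2, 3, 6; μ(6/d) for each: 1, -1, -1, 1.
Σ = 2^1 − 2^2 − 2^3 + 2^6 = 54.
N = 54/6 = 9.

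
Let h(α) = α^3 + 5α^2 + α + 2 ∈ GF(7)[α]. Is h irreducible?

Check for roots in GF(7): h(0) = 2; h(1) = 2; h(2) = 4; h(3) = 0 → root; h(4) = 3; h(5) = 5; h(6) = 5.
h(3) = 0, so (α − 3) divides h(α); h is reducible.

No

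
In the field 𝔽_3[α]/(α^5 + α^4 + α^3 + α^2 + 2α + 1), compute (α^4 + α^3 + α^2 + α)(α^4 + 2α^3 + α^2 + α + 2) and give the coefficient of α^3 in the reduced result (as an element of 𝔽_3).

0

Multiply in 𝔽_3[α]: (α^4 + α^3 + α^2 + α)·(α^4 + 2α^3 + α^2 + α + 2) = α^8 + α^6 + 2α^5 + α^3 + 2α.
Reduce using α^5 ≡ 2α^4 + 2α^3 + 2α^2 + α + 2 (mod α^5 + α^4 + α^3 + α^2 + 2α + 1).
Reduced: α^2 + 2α + 2.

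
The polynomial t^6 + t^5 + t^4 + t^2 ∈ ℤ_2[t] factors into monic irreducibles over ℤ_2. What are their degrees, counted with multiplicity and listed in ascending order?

Write h(t) = t^6 + t^5 + t^4 + t^2.
Roots in ℤ_2: h(0) = 0 → root; h(1) = 0 → root.
Linear factors from roots: (t), (t + 1).
Complete factorization: h(t) = (t + 1)·(t)^2·(t^3 + t + 1).
Factor degrees with multiplicity: 1 + 1 + 1 + 3 = 6.

1, 1, 1, 3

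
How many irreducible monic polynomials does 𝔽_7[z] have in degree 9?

Gauss's count: N_{7}(9) = (1/9) Σ_{d|9} μ(9/d)·7^d.
Divisors of 9: 1, 3, 9; μ(9/d) for each: 0, -1, 1.
Σ = − 7^3 + 7^9 = 40353264.
N = 40353264/9 = 4483696.

4483696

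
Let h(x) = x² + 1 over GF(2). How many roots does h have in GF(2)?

1

Evaluate at each of the 2 elements of GF(2):
h(0) = 1; h(1) = 0 → root.
Roots: {1}.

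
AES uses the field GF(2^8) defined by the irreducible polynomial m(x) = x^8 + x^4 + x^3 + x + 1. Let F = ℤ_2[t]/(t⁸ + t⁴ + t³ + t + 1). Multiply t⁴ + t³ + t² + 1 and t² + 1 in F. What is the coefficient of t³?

Multiply in ℤ_2[t]: (t⁴ + t³ + t² + 1)·(t² + 1) = t⁶ + t⁵ + t³ + 1.
Reduced: t⁶ + t⁵ + t³ + 1.

1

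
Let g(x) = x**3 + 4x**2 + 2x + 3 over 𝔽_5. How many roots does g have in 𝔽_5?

1

Evaluate at each of the 5 elements of 𝔽_5:
g(0) = 3; g(1) = 0 → root; g(2) = 1; g(3) = 2; g(4) = 4.
Roots: {1}.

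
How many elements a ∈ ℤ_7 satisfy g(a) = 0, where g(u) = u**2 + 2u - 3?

Evaluate at each of the 7 elements of ℤ_7:
g(0) = 4; g(1) = 0 → root; g(2) = 5; g(3) = 5; g(4) = 0 → root; g(5) = 4; g(6) = 3.
Roots: {1, 4}.

2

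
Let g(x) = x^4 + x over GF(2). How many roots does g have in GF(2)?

2

Evaluate at each of the 2 elements of GF(2):
g(0) = 0 → root; g(1) = 0 → root.
Roots: {0, 1}.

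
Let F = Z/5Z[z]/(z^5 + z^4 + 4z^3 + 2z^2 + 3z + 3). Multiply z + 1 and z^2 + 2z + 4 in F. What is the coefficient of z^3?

Multiply in Z/5Z[z]: (z + 1)·(z^2 + 2z + 4) = z^3 + 3z^2 + z + 4.
Reduced: z^3 + 3z^2 + z + 4.

1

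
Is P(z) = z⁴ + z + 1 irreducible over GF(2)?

Yes

Check for roots in GF(2): P(0) = 1; P(1) = 1.
No roots, so no linear factors.
Monic irreducibles of degree 2 over GF(2): z² + z + 1.
None of them divide P (all give nonzero remainder).
No irreducible factor of degree ≤ 2 exists, so P is irreducible over GF(2).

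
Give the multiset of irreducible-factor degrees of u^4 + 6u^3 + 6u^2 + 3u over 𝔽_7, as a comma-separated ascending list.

1, 1, 2

Write h(u) = u^4 + 6u^3 + 6u^2 + 3u.
Linear factors from roots: (u), (u + 2).
Complete factorization: h(u) = (u)·(u + 2)·(u^2 + 4u + 5).
Factor degrees with multiplicity: 1 + 1 + 2 = 4.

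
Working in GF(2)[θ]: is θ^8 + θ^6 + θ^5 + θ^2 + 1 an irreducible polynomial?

Yes

Write m(θ) = θ^8 + θ^6 + θ^5 + θ^2 + 1.
Check for roots in GF(2): m(0) = 1; m(1) = 1.
No roots, so no linear factors.
Monic irreducibles of degree 2 over GF(2): θ^2 + θ + 1.
None of them divide m (all give nonzero remainder).
Monic irreducibles of degree 3 over GF(2): θ^3 + θ + 1, θ^3 + θ^2 + 1.
None of them divide m (all give nonzero remainder).
Monic irreducibles of degree 4 over GF(2): θ^4 + θ + 1, θ^4 + θ^3 + 1, θ^4 + θ^3 + θ^2 + θ + 1.
None of them divide m (all give nonzero remainder).
No irreducible factor of degree ≤ 4 exists, so m is irreducible over GF(2).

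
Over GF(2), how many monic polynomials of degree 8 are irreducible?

30

The number of monic irreducibles of degree 8 over GF(2) is (1/8)·Σ_{d∣8} μ(8/d) 2^d.
Divisors of 8: 1, 2, 4, 8; μ(8/d) for each: 0, 0, -1, 1.
Σ = − 2^4 + 2^8 = 240.
N = 240/8 = 30.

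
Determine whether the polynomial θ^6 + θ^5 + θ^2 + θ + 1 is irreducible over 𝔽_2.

Yes

Write g(θ) = θ^6 + θ^5 + θ^2 + θ + 1.
Check for roots in 𝔽_2: g(0) = 1; g(1) = 1.
No roots, so no linear factors.
Monic irreducibles of degree 2 over GF(2): θ^2 + θ + 1.
None of them divide g (all give nonzero remainder).
Monic irreducibles of degree 3 over GF(2): θ^3 + θ + 1, θ^3 + θ^2 + 1.
None of them divide g (all give nonzero remainder).
No irreducible factor of degree ≤ 3 exists, so g is irreducible over GF(2).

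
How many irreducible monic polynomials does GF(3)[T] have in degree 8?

810

Gauss's count: N_{3}(8) = (1/8) Σ_{d|8} μ(8/d)·3^d.
Divisors of 8: 1, 2, 4, 8; μ(8/d) for each: 0, 0, -1, 1.
Σ = − 3^4 + 3^8 = 6480.
N = 6480/8 = 810.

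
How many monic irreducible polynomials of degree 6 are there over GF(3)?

116

By the necklace-counting formula, N_3(6) = (1/6) Σ_{d|6} μ(6/d)·3^d.
Divisors of 6: 1, 2, 3, 6; μ(6/d) for each: 1, -1, -1, 1.
Σ = 3^1 − 3^2 − 3^3 + 3^6 = 696.
N = 696/6 = 116.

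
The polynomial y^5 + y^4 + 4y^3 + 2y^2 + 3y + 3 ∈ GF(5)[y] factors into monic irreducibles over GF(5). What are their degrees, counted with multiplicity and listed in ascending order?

5

Write h(y) = y^5 + y^4 + 4y^3 + 2y^2 + 3y + 3.
Roots in GF(5): h(0) = 3; h(1) = 4; h(2) = 2; h(3) = 2; h(4) = 3.
Complete factorization: h(y) = (y^5 + y^4 + 4y^3 + 2y^2 + 3y + 3).
Factor degrees with multiplicity: 5 = 5.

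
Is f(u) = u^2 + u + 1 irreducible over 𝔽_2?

Check for roots in 𝔽_2: f(0) = 1; f(1) = 1.
No roots. A degree-2 polynomial over a field with no linear factor is irreducible.

Yes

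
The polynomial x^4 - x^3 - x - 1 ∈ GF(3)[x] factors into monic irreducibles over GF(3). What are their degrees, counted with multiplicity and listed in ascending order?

Write f(x) = x^4 - x^3 - x - 1.
Roots in GF(3): f(0) = 2; f(1) = 1; f(2) = 2.
Complete factorization: f(x) = (x^2 + 1)·(x^2 - x - 1).
Factor degrees with multiplicity: 2 + 2 = 4.

2, 2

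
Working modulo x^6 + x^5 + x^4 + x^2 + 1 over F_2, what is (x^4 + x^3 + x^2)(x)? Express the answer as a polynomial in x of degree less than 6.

Multiply in F_2[x]: (x^4 + x^3 + x^2)·(x) = x^5 + x^4 + x^3.
Reduced: x^5 + x^4 + x^3.

x^5 + x^4 + x^3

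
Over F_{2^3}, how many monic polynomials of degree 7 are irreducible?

The number of monic irreducibles of degree 7 over GF(8) is (1/7)·Σ_{d∣7} μ(7/d) 8^d.
Divisors of 7: 1, 7; μ(7/d) for each: -1, 1.
Σ = − 8^1 + 8^7 = 2097144.
N = 2097144/7 = 299592.

299592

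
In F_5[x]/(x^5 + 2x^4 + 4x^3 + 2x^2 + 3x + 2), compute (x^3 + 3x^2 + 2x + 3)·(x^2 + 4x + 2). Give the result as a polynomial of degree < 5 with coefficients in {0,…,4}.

Multiply in F_5[x]: (x^3 + 3x^2 + 2x + 3)·(x^2 + 4x + 2) = x^5 + 2x^4 + x^3 + 2x^2 + x + 1.
Reduce using x^5 ≡ 3x^4 + x^3 + 3x^2 + 2x + 3 (mod x^5 + 2x^4 + 4x^3 + 2x^2 + 3x + 2).
Reduced: 2x^3 + 3x + 4.

2x^3 + 3x + 4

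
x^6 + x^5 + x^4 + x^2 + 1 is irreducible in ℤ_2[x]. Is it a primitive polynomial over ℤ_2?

No

Write f(x) = x^6 + x^5 + x^4 + x^2 + 1.
|GF(2^6)^×| = 2^6 − 1 = 63. Prime factorization: 63 = 3^2·7.
f is primitive ⇔ x has order 63 in GF(2)[x]/(f), i.e. x^(63/q) ≠ 1 for each prime q | 63.
x^(21) mod f = 1
x^(9) mod f = x^3 + 1.
Since x^(21) = 1, the order of x divides 21 < 63; not primitive.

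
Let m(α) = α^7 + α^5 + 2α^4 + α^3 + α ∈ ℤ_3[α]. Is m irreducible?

No

Check for roots in ℤ_3: m(0) = 0 → root; m(1) = 0 → root; m(2) = 1.
m(0) = 0, so (α) divides m(α); m is reducible.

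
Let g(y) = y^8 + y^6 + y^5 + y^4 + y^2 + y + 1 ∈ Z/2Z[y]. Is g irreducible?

Check for roots in Z/2Z: g(0) = 1; g(1) = 1.
No roots, so no linear factors.
Monic irreducibles of degree 2 over GF(2): y^2 + y + 1.
None of them divide g (all give nonzero remainder).
Monic irreducibles of degree 3 over GF(2): y^3 + y + 1, y^3 + y^2 + 1.
None of them divide g (all give nonzero remainder).
Monic irreducibles of degree 4 over GF(2): y^4 + y + 1, y^4 + y^3 + 1, y^4 + y^3 + y^2 + y + 1.
None of them divide g (all give nonzero remainder).
No irreducible factor of degree ≤ 4 exists, so g is irreducible over GF(2).

Yes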